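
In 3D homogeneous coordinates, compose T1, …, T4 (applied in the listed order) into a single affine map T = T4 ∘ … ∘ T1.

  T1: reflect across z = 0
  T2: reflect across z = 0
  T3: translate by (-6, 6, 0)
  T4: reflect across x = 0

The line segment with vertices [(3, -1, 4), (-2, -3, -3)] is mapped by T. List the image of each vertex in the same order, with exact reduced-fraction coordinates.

T1 reflect across z = 0: (3, -1, 4) → (3, -1, -4); (-2, -3, -3) → (-2, -3, 3)
T2 reflect across z = 0: (3, -1, -4) → (3, -1, 4); (-2, -3, 3) → (-2, -3, -3)
T3 translate by (-6, 6, 0): (3, -1, 4) → (-3, 5, 4); (-2, -3, -3) → (-8, 3, -3)
T4 reflect across x = 0: (-3, 5, 4) → (3, 5, 4); (-8, 3, -3) → (8, 3, -3)

image vertices: (3, 5, 4), (8, 3, -3)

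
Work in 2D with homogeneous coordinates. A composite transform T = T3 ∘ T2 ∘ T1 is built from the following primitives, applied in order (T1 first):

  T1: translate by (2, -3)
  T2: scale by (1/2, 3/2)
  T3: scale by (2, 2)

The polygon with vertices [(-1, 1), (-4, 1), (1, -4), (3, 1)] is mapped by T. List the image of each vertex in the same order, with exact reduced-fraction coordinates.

T1 translate by (2, -3): (-1, 1) → (1, -2); (-4, 1) → (-2, -2); (1, -4) → (3, -7); (3, 1) → (5, -2)
T2 scale by (1/2, 3/2): (1, -2) → (1/2, -3); (-2, -2) → (-1, -3); (3, -7) → (3/2, -21/2); (5, -2) → (5/2, -3)
T3 scale by (2, 2): (1/2, -3) → (1, -6); (-1, -3) → (-2, -6); (3/2, -21/2) → (3, -21); (5/2, -3) → (5, -6)

image vertices: (1, -6), (-2, -6), (3, -21), (5, -6)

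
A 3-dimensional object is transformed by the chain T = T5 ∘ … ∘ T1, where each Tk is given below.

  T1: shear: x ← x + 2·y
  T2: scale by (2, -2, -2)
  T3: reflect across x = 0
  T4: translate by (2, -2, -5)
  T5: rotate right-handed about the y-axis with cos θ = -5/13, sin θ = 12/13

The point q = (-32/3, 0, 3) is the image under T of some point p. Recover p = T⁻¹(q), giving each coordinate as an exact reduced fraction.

T1 = [1 2 0 0; 0 1 0 0; 0 0 1 0; 0 0 0 1]
T2·T1 = [2 4 0 0; 0 -2 0 0; 0 0 -2 0; 0 0 0 1]
T3·…·T1 = [-2 -4 0 0; 0 -2 0 0; 0 0 -2 0; 0 0 0 1]
T4·…·T1 = [-2 -4 0 2; 0 -2 0 -2; 0 0 -2 -5; 0 0 0 1]
T5·…·T1 = [10/13 20/13 -24/13 -70/13; 0 -2 0 -2; 24/13 48/13 10/13 1/13; 0 0 0 1]
det M = -8; M⁻¹ = [5/26 1 6/13 3; 0 -1/2 0 -1; -6/13 0 5/26 -5/2; 0 0 0 1]
M⁻¹ · (-32/3, 0, 3)ᵀ = (7/3, -1, 3)ᵀ

p = (7/3, -1, 3)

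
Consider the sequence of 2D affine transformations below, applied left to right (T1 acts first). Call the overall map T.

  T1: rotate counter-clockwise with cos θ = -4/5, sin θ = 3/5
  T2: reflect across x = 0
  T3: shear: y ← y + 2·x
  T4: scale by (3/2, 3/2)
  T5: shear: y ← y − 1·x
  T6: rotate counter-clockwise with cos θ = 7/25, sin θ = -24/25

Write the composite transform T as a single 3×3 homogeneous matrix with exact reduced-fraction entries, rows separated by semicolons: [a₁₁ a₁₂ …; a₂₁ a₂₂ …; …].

T1 = [-4/5 -3/5 0; 3/5 -4/5 0; 0 0 1]
T2·T1 = [4/5 3/5 0; 3/5 -4/5 0; 0 0 1]
T3·…·T1 = [4/5 3/5 0; 11/5 2/5 0; 0 0 1]
T4·…·T1 = [6/5 9/10 0; 33/10 3/5 0; 0 0 1]
T5·…·T1 = [6/5 9/10 0; 21/10 -3/10 0; 0 0 1]
T6·…·T1 = [294/125 -9/250 0; -141/250 -237/250 0; 0 0 1]

T = [294/125 -9/250 0; -141/250 -237/250 0; 0 0 1]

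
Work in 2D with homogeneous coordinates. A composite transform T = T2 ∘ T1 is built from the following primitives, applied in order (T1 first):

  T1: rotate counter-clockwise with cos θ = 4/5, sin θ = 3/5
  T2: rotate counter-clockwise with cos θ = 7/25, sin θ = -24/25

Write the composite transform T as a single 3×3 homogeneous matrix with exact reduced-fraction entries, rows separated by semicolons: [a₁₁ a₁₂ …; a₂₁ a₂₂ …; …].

T1 = [4/5 -3/5 0; 3/5 4/5 0; 0 0 1]
T2·T1 = [4/5 3/5 0; -3/5 4/5 0; 0 0 1]

T = [4/5 3/5 0; -3/5 4/5 0; 0 0 1]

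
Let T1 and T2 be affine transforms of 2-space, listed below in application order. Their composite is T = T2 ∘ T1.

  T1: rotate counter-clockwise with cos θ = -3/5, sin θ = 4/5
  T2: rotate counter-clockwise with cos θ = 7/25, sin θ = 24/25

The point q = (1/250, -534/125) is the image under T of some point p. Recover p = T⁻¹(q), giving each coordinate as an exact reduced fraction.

p = (3/2, 4)

T1 = [-3/5 -4/5 0; 4/5 -3/5 0; 0 0 1]
T2·T1 = [-117/125 44/125 0; -44/125 -117/125 0; 0 0 1]
det M = 1; M⁻¹ = [-117/125 -44/125 0; 44/125 -117/125 0; 0 0 1]
M⁻¹ · (1/250, -534/125)ᵀ = (3/2, 4)ᵀ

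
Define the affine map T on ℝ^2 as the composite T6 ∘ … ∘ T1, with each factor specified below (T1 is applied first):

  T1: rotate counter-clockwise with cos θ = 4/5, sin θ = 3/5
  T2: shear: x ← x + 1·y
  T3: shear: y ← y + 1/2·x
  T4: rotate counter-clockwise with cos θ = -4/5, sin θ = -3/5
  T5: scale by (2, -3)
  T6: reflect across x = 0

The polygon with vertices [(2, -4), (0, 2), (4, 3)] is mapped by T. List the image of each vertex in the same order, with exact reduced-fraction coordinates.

T1 rotate counter-clockwise with cos θ = 4/5, sin θ = 3/5: (2, -4) → (4, -2); (0, 2) → (-6/5, 8/5); (4, 3) → (7/5, 24/5)
T2 shear: x ← x + 1·y: (4, -2) → (2, -2); (-6/5, 8/5) → (2/5, 8/5); (7/5, 24/5) → (31/5, 24/5)
T3 shear: y ← y + 1/2·x: (2, -2) → (2, -1); (2/5, 8/5) → (2/5, 9/5); (31/5, 24/5) → (31/5, 79/10)
T4 rotate counter-clockwise with cos θ = -4/5, sin θ = -3/5: (2, -1) → (-11/5, -2/5); (2/5, 9/5) → (19/25, -42/25); (31/5, 79/10) → (-11/50, -251/25)
T5 scale by (2, -3): (-11/5, -2/5) → (-22/5, 6/5); (19/25, -42/25) → (38/25, 126/25); (-11/50, -251/25) → (-11/25, 753/25)
T6 reflect across x = 0: (-22/5, 6/5) → (22/5, 6/5); (38/25, 126/25) → (-38/25, 126/25); (-11/25, 753/25) → (11/25, 753/25)

image vertices: (22/5, 6/5), (-38/25, 126/25), (11/25, 753/25)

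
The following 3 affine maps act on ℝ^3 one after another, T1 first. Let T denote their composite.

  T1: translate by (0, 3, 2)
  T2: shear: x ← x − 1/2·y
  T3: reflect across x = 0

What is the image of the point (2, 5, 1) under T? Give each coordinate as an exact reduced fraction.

T1 translate by (0, 3, 2): (2, 5, 1) → (2, 8, 3)
T2 shear: x ← x − 1/2·y: (2, 8, 3) → (-2, 8, 3)
T3 reflect across x = 0: (-2, 8, 3) → (2, 8, 3)

T(p) = (2, 8, 3)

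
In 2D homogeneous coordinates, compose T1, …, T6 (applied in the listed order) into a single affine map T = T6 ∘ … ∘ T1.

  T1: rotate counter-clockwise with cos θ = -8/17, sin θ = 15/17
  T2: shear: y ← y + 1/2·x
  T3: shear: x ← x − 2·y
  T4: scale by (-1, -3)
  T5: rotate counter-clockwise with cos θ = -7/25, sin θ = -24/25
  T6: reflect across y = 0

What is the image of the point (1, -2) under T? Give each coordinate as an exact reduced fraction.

T(p) = (-3458/425, 606/425)

T1 rotate counter-clockwise with cos θ = -8/17, sin θ = 15/17: (1, -2) → (22/17, 31/17)
T2 shear: y ← y + 1/2·x: (22/17, 31/17) → (22/17, 42/17)
T3 shear: x ← x − 2·y: (22/17, 42/17) → (-62/17, 42/17)
T4 scale by (-1, -3): (-62/17, 42/17) → (62/17, -126/17)
T5 rotate counter-clockwise with cos θ = -7/25, sin θ = -24/25: (62/17, -126/17) → (-3458/425, -606/425)
T6 reflect across y = 0: (-3458/425, -606/425) → (-3458/425, 606/425)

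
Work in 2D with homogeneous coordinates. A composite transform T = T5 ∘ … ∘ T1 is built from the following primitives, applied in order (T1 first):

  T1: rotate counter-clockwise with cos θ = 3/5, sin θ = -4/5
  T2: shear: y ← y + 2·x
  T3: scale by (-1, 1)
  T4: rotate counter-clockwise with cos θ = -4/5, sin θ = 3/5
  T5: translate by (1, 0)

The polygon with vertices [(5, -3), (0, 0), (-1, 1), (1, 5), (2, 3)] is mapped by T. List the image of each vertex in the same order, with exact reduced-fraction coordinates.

T1 rotate counter-clockwise with cos θ = 3/5, sin θ = -4/5: (5, -3) → (3/5, -29/5); (0, 0) → (0, 0); (-1, 1) → (1/5, 7/5); (1, 5) → (23/5, 11/5); (2, 3) → (18/5, 1/5)
T2 shear: y ← y + 2·x: (3/5, -29/5) → (3/5, -23/5); (0, 0) → (0, 0); (1/5, 7/5) → (1/5, 9/5); (23/5, 11/5) → (23/5, 57/5); (18/5, 1/5) → (18/5, 37/5)
T3 scale by (-1, 1): (3/5, -23/5) → (-3/5, -23/5); (0, 0) → (0, 0); (1/5, 9/5) → (-1/5, 9/5); (23/5, 57/5) → (-23/5, 57/5); (18/5, 37/5) → (-18/5, 37/5)
T4 rotate counter-clockwise with cos θ = -4/5, sin θ = 3/5: (-3/5, -23/5) → (81/25, 83/25); (0, 0) → (0, 0); (-1/5, 9/5) → (-23/25, -39/25); (-23/5, 57/5) → (-79/25, -297/25); (-18/5, 37/5) → (-39/25, -202/25)
T5 translate by (1, 0): (81/25, 83/25) → (106/25, 83/25); (0, 0) → (1, 0); (-23/25, -39/25) → (2/25, -39/25); (-79/25, -297/25) → (-54/25, -297/25); (-39/25, -202/25) → (-14/25, -202/25)

image vertices: (106/25, 83/25), (1, 0), (2/25, -39/25), (-54/25, -297/25), (-14/25, -202/25)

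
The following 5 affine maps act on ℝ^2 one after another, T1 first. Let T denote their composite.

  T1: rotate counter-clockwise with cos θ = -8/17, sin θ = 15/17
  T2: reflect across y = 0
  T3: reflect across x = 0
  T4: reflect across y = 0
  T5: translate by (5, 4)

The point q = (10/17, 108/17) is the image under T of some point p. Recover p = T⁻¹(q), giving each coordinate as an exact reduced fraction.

p = (0, -5)

T1 = [-8/17 -15/17 0; 15/17 -8/17 0; 0 0 1]
T2·T1 = [-8/17 -15/17 0; -15/17 8/17 0; 0 0 1]
T3·…·T1 = [8/17 15/17 0; -15/17 8/17 0; 0 0 1]
T4·…·T1 = [8/17 15/17 0; 15/17 -8/17 0; 0 0 1]
T5·…·T1 = [8/17 15/17 5; 15/17 -8/17 4; 0 0 1]
det M = -1; M⁻¹ = [8/17 15/17 -100/17; 15/17 -8/17 -43/17; 0 0 1]
M⁻¹ · (10/17, 108/17)ᵀ = (0, -5)ᵀ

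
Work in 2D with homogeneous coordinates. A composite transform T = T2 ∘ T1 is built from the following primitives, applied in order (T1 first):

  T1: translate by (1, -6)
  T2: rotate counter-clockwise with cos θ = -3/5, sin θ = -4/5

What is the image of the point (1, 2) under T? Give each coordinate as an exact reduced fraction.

T1 translate by (1, -6): (1, 2) → (2, -4)
T2 rotate counter-clockwise with cos θ = -3/5, sin θ = -4/5: (2, -4) → (-22/5, 4/5)

T(p) = (-22/5, 4/5)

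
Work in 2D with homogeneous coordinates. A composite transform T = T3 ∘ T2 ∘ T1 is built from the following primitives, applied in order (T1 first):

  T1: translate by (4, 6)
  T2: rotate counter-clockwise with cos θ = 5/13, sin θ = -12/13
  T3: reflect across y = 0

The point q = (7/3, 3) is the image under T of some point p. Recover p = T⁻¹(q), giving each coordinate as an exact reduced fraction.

p = (-1/3, -5)

T1 = [1 0 4; 0 1 6; 0 0 1]
T2·T1 = [5/13 12/13 92/13; -12/13 5/13 -18/13; 0 0 1]
T3·…·T1 = [5/13 12/13 92/13; 12/13 -5/13 18/13; 0 0 1]
det M = -1; M⁻¹ = [5/13 12/13 -4; 12/13 -5/13 -6; 0 0 1]
M⁻¹ · (7/3, 3)ᵀ = (-1/3, -5)ᵀ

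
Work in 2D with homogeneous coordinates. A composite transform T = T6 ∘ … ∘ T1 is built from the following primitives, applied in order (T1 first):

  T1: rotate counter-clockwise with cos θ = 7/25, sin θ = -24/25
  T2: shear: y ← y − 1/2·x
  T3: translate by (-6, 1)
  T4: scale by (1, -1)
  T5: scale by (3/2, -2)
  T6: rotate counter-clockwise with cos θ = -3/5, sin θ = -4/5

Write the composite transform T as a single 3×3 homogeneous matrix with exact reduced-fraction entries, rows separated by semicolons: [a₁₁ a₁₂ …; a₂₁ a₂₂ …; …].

T = [-503/250 -148/125 7; 123/125 -114/125 6; 0 0 1]

T1 = [7/25 24/25 0; -24/25 7/25 0; 0 0 1]
T2·T1 = [7/25 24/25 0; -11/10 -1/5 0; 0 0 1]
T3·…·T1 = [7/25 24/25 -6; -11/10 -1/5 1; 0 0 1]
T4·…·T1 = [7/25 24/25 -6; 11/10 1/5 -1; 0 0 1]
T5·…·T1 = [21/50 36/25 -9; -11/5 -2/5 2; 0 0 1]
T6·…·T1 = [-503/250 -148/125 7; 123/125 -114/125 6; 0 0 1]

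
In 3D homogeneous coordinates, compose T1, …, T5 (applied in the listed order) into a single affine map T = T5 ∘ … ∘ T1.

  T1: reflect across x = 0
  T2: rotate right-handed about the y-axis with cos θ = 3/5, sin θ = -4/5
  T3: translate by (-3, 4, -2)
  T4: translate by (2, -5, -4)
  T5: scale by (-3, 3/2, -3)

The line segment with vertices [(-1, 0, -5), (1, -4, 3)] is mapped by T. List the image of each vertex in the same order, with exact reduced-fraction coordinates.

T1 reflect across x = 0: (-1, 0, -5) → (1, 0, -5); (1, -4, 3) → (-1, -4, 3)
T2 rotate right-handed about the y-axis with cos θ = 3/5, sin θ = -4/5: (1, 0, -5) → (23/5, 0, -11/5); (-1, -4, 3) → (-3, -4, 1)
T3 translate by (-3, 4, -2): (23/5, 0, -11/5) → (8/5, 4, -21/5); (-3, -4, 1) → (-6, 0, -1)
T4 translate by (2, -5, -4): (8/5, 4, -21/5) → (18/5, -1, -41/5); (-6, 0, -1) → (-4, -5, -5)
T5 scale by (-3, 3/2, -3): (18/5, -1, -41/5) → (-54/5, -3/2, 123/5); (-4, -5, -5) → (12, -15/2, 15)

image vertices: (-54/5, -3/2, 123/5), (12, -15/2, 15)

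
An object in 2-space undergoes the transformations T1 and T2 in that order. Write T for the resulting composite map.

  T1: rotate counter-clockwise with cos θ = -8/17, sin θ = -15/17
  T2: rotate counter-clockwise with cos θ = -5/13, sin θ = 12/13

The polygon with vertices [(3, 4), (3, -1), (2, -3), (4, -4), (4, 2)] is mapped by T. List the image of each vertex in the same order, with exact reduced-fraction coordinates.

T1 rotate counter-clockwise with cos θ = -8/17, sin θ = -15/17: (3, 4) → (36/17, -77/17); (3, -1) → (-39/17, -37/17); (2, -3) → (-61/17, -6/17); (4, -4) → (-92/17, -28/17); (4, 2) → (-2/17, -76/17)
T2 rotate counter-clockwise with cos θ = -5/13, sin θ = 12/13: (36/17, -77/17) → (744/221, 817/221); (-39/17, -37/17) → (639/221, -283/221); (-61/17, -6/17) → (29/17, -54/17); (-92/17, -28/17) → (796/221, -964/221); (-2/17, -76/17) → (922/221, 356/221)

image vertices: (744/221, 817/221), (639/221, -283/221), (29/17, -54/17), (796/221, -964/221), (922/221, 356/221)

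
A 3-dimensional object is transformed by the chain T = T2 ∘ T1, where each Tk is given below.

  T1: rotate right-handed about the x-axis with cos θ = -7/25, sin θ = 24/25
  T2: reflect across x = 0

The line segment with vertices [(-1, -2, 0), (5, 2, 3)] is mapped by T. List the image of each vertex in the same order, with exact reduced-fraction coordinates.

image vertices: (1, 14/25, -48/25), (-5, -86/25, 27/25)

T1 rotate right-handed about the x-axis with cos θ = -7/25, sin θ = 24/25: (-1, -2, 0) → (-1, 14/25, -48/25); (5, 2, 3) → (5, -86/25, 27/25)
T2 reflect across x = 0: (-1, 14/25, -48/25) → (1, 14/25, -48/25); (5, -86/25, 27/25) → (-5, -86/25, 27/25)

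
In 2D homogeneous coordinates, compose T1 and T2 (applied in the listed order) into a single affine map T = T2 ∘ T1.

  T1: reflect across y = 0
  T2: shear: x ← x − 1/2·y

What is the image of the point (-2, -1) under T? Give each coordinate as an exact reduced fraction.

T1 reflect across y = 0: (-2, -1) → (-2, 1)
T2 shear: x ← x − 1/2·y: (-2, 1) → (-5/2, 1)

T(p) = (-5/2, 1)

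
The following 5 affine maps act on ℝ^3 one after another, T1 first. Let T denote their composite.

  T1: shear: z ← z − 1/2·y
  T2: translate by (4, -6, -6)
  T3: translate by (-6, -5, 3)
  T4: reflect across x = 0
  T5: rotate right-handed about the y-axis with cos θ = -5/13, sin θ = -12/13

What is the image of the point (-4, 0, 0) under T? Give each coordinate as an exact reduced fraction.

T1 shear: z ← z − 1/2·y: (-4, 0, 0) → (-4, 0, 0)
T2 translate by (4, -6, -6): (-4, 0, 0) → (0, -6, -6)
T3 translate by (-6, -5, 3): (0, -6, -6) → (-6, -11, -3)
T4 reflect across x = 0: (-6, -11, -3) → (6, -11, -3)
T5 rotate right-handed about the y-axis with cos θ = -5/13, sin θ = -12/13: (6, -11, -3) → (6/13, -11, 87/13)

T(p) = (6/13, -11, 87/13)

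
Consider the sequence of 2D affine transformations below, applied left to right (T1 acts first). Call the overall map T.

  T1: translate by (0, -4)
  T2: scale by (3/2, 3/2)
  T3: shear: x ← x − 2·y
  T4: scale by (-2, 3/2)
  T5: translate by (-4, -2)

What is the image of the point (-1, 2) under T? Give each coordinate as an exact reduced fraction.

T(p) = (-13, -13/2)

T1 translate by (0, -4): (-1, 2) → (-1, -2)
T2 scale by (3/2, 3/2): (-1, -2) → (-3/2, -3)
T3 shear: x ← x − 2·y: (-3/2, -3) → (9/2, -3)
T4 scale by (-2, 3/2): (9/2, -3) → (-9, -9/2)
T5 translate by (-4, -2): (-9, -9/2) → (-13, -13/2)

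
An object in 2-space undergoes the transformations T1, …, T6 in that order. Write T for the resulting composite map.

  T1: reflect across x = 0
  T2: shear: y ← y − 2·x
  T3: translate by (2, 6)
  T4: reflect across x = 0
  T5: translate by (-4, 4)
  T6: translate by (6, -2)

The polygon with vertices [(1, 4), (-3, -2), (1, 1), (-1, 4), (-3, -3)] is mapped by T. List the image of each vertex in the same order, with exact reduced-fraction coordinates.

T1 reflect across x = 0: (1, 4) → (-1, 4); (-3, -2) → (3, -2); (1, 1) → (-1, 1); (-1, 4) → (1, 4); (-3, -3) → (3, -3)
T2 shear: y ← y − 2·x: (-1, 4) → (-1, 6); (3, -2) → (3, -8); (-1, 1) → (-1, 3); (1, 4) → (1, 2); (3, -3) → (3, -9)
T3 translate by (2, 6): (-1, 6) → (1, 12); (3, -8) → (5, -2); (-1, 3) → (1, 9); (1, 2) → (3, 8); (3, -9) → (5, -3)
T4 reflect across x = 0: (1, 12) → (-1, 12); (5, -2) → (-5, -2); (1, 9) → (-1, 9); (3, 8) → (-3, 8); (5, -3) → (-5, -3)
T5 translate by (-4, 4): (-1, 12) → (-5, 16); (-5, -2) → (-9, 2); (-1, 9) → (-5, 13); (-3, 8) → (-7, 12); (-5, -3) → (-9, 1)
T6 translate by (6, -2): (-5, 16) → (1, 14); (-9, 2) → (-3, 0); (-5, 13) → (1, 11); (-7, 12) → (-1, 10); (-9, 1) → (-3, -1)

image vertices: (1, 14), (-3, 0), (1, 11), (-1, 10), (-3, -1)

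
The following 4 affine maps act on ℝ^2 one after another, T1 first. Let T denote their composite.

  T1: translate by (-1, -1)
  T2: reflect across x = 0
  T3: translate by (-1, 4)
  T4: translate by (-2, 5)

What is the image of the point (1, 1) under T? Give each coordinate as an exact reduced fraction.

T1 translate by (-1, -1): (1, 1) → (0, 0)
T2 reflect across x = 0: (0, 0) → (0, 0)
T3 translate by (-1, 4): (0, 0) → (-1, 4)
T4 translate by (-2, 5): (-1, 4) → (-3, 9)

T(p) = (-3, 9)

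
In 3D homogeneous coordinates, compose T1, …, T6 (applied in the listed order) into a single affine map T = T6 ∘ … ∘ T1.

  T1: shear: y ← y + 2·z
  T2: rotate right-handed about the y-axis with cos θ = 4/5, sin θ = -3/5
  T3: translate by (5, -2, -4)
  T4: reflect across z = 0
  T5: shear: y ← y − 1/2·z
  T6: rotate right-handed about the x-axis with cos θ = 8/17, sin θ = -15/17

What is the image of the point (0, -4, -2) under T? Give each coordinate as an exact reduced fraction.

T(p) = (31/5, -92/85, 1184/85)

T1 shear: y ← y + 2·z: (0, -4, -2) → (0, -8, -2)
T2 rotate right-handed about the y-axis with cos θ = 4/5, sin θ = -3/5: (0, -8, -2) → (6/5, -8, -8/5)
T3 translate by (5, -2, -4): (6/5, -8, -8/5) → (31/5, -10, -28/5)
T4 reflect across z = 0: (31/5, -10, -28/5) → (31/5, -10, 28/5)
T5 shear: y ← y − 1/2·z: (31/5, -10, 28/5) → (31/5, -64/5, 28/5)
T6 rotate right-handed about the x-axis with cos θ = 8/17, sin θ = -15/17: (31/5, -64/5, 28/5) → (31/5, -92/85, 1184/85)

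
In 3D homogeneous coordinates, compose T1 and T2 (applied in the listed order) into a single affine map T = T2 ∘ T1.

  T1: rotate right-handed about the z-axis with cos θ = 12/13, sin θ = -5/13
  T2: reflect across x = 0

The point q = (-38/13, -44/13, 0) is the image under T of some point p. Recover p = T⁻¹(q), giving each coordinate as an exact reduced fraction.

p = (4, -2, 0)

T1 = [12/13 5/13 0 0; -5/13 12/13 0 0; 0 0 1 0; 0 0 0 1]
T2·T1 = [-12/13 -5/13 0 0; -5/13 12/13 0 0; 0 0 1 0; 0 0 0 1]
det M = -1; M⁻¹ = [-12/13 -5/13 0 0; -5/13 12/13 0 0; 0 0 1 0; 0 0 0 1]
M⁻¹ · (-38/13, -44/13, 0)ᵀ = (4, -2, 0)ᵀ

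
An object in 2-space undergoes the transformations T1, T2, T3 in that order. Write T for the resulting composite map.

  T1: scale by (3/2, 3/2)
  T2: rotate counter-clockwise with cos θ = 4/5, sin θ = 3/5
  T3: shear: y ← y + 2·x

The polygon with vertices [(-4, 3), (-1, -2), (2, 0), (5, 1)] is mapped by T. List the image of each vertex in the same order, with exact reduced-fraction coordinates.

T1 scale by (3/2, 3/2): (-4, 3) → (-6, 9/2); (-1, -2) → (-3/2, -3); (2, 0) → (3, 0); (5, 1) → (15/2, 3/2)
T2 rotate counter-clockwise with cos θ = 4/5, sin θ = 3/5: (-6, 9/2) → (-15/2, 0); (-3/2, -3) → (3/5, -33/10); (3, 0) → (12/5, 9/5); (15/2, 3/2) → (51/10, 57/10)
T3 shear: y ← y + 2·x: (-15/2, 0) → (-15/2, -15); (3/5, -33/10) → (3/5, -21/10); (12/5, 9/5) → (12/5, 33/5); (51/10, 57/10) → (51/10, 159/10)

image vertices: (-15/2, -15), (3/5, -21/10), (12/5, 33/5), (51/10, 159/10)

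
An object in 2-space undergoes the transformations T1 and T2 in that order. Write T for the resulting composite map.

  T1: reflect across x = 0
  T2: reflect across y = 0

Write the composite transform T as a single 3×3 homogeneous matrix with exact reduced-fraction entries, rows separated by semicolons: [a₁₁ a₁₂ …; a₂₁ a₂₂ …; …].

T1 = [-1 0 0; 0 1 0; 0 0 1]
T2·T1 = [-1 0 0; 0 -1 0; 0 0 1]

T = [-1 0 0; 0 -1 0; 0 0 1]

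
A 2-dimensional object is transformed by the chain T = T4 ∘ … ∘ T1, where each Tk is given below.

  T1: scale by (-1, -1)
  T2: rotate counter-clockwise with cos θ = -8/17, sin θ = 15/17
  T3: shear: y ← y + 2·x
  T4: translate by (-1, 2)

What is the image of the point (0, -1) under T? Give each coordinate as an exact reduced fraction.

T1 scale by (-1, -1): (0, -1) → (0, 1)
T2 rotate counter-clockwise with cos θ = -8/17, sin θ = 15/17: (0, 1) → (-15/17, -8/17)
T3 shear: y ← y + 2·x: (-15/17, -8/17) → (-15/17, -38/17)
T4 translate by (-1, 2): (-15/17, -38/17) → (-32/17, -4/17)

T(p) = (-32/17, -4/17)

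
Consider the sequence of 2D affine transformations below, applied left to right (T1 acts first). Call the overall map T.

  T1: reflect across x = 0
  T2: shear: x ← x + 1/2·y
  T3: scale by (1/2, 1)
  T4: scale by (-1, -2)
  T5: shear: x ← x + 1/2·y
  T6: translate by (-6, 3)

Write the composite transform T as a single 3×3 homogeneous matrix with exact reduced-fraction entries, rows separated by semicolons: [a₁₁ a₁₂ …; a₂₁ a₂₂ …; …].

T = [1/2 -5/4 -6; 0 -2 3; 0 0 1]

T1 = [-1 0 0; 0 1 0; 0 0 1]
T2·T1 = [-1 1/2 0; 0 1 0; 0 0 1]
T3·…·T1 = [-1/2 1/4 0; 0 1 0; 0 0 1]
T4·…·T1 = [1/2 -1/4 0; 0 -2 0; 0 0 1]
T5·…·T1 = [1/2 -5/4 0; 0 -2 0; 0 0 1]
T6·…·T1 = [1/2 -5/4 -6; 0 -2 3; 0 0 1]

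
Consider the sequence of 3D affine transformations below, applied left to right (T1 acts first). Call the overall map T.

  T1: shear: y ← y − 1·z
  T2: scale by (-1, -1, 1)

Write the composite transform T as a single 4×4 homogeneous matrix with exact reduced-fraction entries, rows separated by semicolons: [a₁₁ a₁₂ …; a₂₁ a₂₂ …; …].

T = [-1 0 0 0; 0 -1 1 0; 0 0 1 0; 0 0 0 1]

T1 = [1 0 0 0; 0 1 -1 0; 0 0 1 0; 0 0 0 1]
T2·T1 = [-1 0 0 0; 0 -1 1 0; 0 0 1 0; 0 0 0 1]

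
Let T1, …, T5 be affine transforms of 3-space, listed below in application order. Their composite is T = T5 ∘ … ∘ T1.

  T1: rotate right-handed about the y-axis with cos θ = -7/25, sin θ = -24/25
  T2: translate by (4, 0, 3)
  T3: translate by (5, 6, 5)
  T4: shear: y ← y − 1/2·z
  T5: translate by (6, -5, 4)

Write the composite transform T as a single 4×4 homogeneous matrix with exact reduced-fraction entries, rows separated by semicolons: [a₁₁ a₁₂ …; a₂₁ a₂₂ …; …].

T = [-7/25 0 -24/25 15; -12/25 1 7/50 -3; 24/25 0 -7/25 12; 0 0 0 1]

T1 = [-7/25 0 -24/25 0; 0 1 0 0; 24/25 0 -7/25 0; 0 0 0 1]
T2·T1 = [-7/25 0 -24/25 4; 0 1 0 0; 24/25 0 -7/25 3; 0 0 0 1]
T3·…·T1 = [-7/25 0 -24/25 9; 0 1 0 6; 24/25 0 -7/25 8; 0 0 0 1]
T4·…·T1 = [-7/25 0 -24/25 9; -12/25 1 7/50 2; 24/25 0 -7/25 8; 0 0 0 1]
T5·…·T1 = [-7/25 0 -24/25 15; -12/25 1 7/50 -3; 24/25 0 -7/25 12; 0 0 0 1]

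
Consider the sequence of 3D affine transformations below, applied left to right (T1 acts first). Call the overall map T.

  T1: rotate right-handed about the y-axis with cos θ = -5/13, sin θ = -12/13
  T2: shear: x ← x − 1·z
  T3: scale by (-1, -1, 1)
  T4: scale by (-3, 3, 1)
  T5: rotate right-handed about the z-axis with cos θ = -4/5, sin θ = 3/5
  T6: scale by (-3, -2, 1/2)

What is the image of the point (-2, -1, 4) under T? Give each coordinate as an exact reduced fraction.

T(p) = (567/65, 204/65, -22/13)

T1 rotate right-handed about the y-axis with cos θ = -5/13, sin θ = -12/13: (-2, -1, 4) → (-38/13, -1, -44/13)
T2 shear: x ← x − 1·z: (-38/13, -1, -44/13) → (6/13, -1, -44/13)
T3 scale by (-1, -1, 1): (6/13, -1, -44/13) → (-6/13, 1, -44/13)
T4 scale by (-3, 3, 1): (-6/13, 1, -44/13) → (18/13, 3, -44/13)
T5 rotate right-handed about the z-axis with cos θ = -4/5, sin θ = 3/5: (18/13, 3, -44/13) → (-189/65, -102/65, -44/13)
T6 scale by (-3, -2, 1/2): (-189/65, -102/65, -44/13) → (567/65, 204/65, -22/13)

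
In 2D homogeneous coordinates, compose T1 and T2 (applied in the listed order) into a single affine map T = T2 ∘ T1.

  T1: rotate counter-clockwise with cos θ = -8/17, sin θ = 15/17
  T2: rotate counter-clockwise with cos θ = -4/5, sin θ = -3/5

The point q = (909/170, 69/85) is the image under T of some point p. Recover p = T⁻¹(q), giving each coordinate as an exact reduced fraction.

T1 = [-8/17 -15/17 0; 15/17 -8/17 0; 0 0 1]
T2·T1 = [77/85 36/85 0; -36/85 77/85 0; 0 0 1]
det M = 1; M⁻¹ = [77/85 -36/85 0; 36/85 77/85 0; 0 0 1]
M⁻¹ · (909/170, 69/85)ᵀ = (9/2, 3)ᵀ

p = (9/2, 3)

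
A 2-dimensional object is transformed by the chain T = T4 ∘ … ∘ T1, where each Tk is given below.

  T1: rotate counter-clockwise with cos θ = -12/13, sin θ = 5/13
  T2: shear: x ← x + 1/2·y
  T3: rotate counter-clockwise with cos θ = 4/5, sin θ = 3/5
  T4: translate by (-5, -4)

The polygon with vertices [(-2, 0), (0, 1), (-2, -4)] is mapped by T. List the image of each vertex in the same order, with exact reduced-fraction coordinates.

T1 rotate counter-clockwise with cos θ = -12/13, sin θ = 5/13: (-2, 0) → (24/13, -10/13); (0, 1) → (-5/13, -12/13); (-2, -4) → (44/13, 38/13)
T2 shear: x ← x + 1/2·y: (24/13, -10/13) → (19/13, -10/13); (-5/13, -12/13) → (-11/13, -12/13); (44/13, 38/13) → (63/13, 38/13)
T3 rotate counter-clockwise with cos θ = 4/5, sin θ = 3/5: (19/13, -10/13) → (106/65, 17/65); (-11/13, -12/13) → (-8/65, -81/65); (63/13, 38/13) → (138/65, 341/65)
T4 translate by (-5, -4): (106/65, 17/65) → (-219/65, -243/65); (-8/65, -81/65) → (-333/65, -341/65); (138/65, 341/65) → (-187/65, 81/65)

image vertices: (-219/65, -243/65), (-333/65, -341/65), (-187/65, 81/65)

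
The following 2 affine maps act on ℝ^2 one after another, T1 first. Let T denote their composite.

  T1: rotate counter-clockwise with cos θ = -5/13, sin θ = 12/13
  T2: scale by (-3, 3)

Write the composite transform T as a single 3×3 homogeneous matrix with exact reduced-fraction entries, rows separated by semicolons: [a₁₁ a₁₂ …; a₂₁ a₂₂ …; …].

T = [15/13 36/13 0; 36/13 -15/13 0; 0 0 1]

T1 = [-5/13 -12/13 0; 12/13 -5/13 0; 0 0 1]
T2·T1 = [15/13 36/13 0; 36/13 -15/13 0; 0 0 1]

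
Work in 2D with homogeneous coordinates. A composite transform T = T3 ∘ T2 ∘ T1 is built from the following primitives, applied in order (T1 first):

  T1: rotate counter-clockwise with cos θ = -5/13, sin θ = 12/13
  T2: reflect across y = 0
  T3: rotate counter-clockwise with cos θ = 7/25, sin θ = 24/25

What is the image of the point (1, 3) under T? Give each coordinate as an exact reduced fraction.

T(p) = (-359/325, -963/325)

T1 rotate counter-clockwise with cos θ = -5/13, sin θ = 12/13: (1, 3) → (-41/13, -3/13)
T2 reflect across y = 0: (-41/13, -3/13) → (-41/13, 3/13)
T3 rotate counter-clockwise with cos θ = 7/25, sin θ = 24/25: (-41/13, 3/13) → (-359/325, -963/325)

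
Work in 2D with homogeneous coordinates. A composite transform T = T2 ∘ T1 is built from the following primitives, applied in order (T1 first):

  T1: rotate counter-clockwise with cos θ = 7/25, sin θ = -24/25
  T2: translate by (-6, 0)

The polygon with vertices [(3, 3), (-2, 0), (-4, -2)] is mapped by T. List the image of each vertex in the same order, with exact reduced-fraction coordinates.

T1 rotate counter-clockwise with cos θ = 7/25, sin θ = -24/25: (3, 3) → (93/25, -51/25); (-2, 0) → (-14/25, 48/25); (-4, -2) → (-76/25, 82/25)
T2 translate by (-6, 0): (93/25, -51/25) → (-57/25, -51/25); (-14/25, 48/25) → (-164/25, 48/25); (-76/25, 82/25) → (-226/25, 82/25)

image vertices: (-57/25, -51/25), (-164/25, 48/25), (-226/25, 82/25)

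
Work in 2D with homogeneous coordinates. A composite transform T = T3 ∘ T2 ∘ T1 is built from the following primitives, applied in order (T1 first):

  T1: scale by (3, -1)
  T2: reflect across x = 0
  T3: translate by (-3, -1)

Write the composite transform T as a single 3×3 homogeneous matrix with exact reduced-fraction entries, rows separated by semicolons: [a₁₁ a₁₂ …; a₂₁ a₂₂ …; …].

T = [-3 0 -3; 0 -1 -1; 0 0 1]

T1 = [3 0 0; 0 -1 0; 0 0 1]
T2·T1 = [-3 0 0; 0 -1 0; 0 0 1]
T3·…·T1 = [-3 0 -3; 0 -1 -1; 0 0 1]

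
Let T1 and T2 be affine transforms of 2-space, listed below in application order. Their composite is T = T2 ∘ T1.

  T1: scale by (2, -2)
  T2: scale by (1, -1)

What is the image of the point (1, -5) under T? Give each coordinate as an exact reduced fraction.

T1 scale by (2, -2): (1, -5) → (2, 10)
T2 scale by (1, -1): (2, 10) → (2, -10)

T(p) = (2, -10)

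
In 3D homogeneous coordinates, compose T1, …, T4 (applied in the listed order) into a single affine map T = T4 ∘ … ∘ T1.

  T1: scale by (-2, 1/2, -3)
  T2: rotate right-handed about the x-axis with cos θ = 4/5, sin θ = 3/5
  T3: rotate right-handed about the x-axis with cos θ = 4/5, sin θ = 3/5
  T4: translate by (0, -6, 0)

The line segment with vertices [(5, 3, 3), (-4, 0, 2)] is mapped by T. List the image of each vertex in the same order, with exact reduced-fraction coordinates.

T1 scale by (-2, 1/2, -3): (5, 3, 3) → (-10, 3/2, -9); (-4, 0, 2) → (8, 0, -6)
T2 rotate right-handed about the x-axis with cos θ = 4/5, sin θ = 3/5: (-10, 3/2, -9) → (-10, 33/5, -63/10); (8, 0, -6) → (8, 18/5, -24/5)
T3 rotate right-handed about the x-axis with cos θ = 4/5, sin θ = 3/5: (-10, 33/5, -63/10) → (-10, 453/50, -27/25); (8, 18/5, -24/5) → (8, 144/25, -42/25)
T4 translate by (0, -6, 0): (-10, 453/50, -27/25) → (-10, 153/50, -27/25); (8, 144/25, -42/25) → (8, -6/25, -42/25)

image vertices: (-10, 153/50, -27/25), (8, -6/25, -42/25)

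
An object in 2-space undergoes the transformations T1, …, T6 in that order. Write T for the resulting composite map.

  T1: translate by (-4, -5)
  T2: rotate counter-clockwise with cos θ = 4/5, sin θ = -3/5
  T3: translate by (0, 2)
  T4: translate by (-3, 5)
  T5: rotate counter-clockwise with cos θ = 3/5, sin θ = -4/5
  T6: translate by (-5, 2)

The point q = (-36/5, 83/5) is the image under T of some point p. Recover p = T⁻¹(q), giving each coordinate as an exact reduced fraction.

p = (-4, -1)

T1 = [1 0 -4; 0 1 -5; 0 0 1]
T2·T1 = [4/5 3/5 -31/5; -3/5 4/5 -8/5; 0 0 1]
T3·…·T1 = [4/5 3/5 -31/5; -3/5 4/5 2/5; 0 0 1]
T4·…·T1 = [4/5 3/5 -46/5; -3/5 4/5 27/5; 0 0 1]
T5·…·T1 = [0 1 -6/5; -1 0 53/5; 0 0 1]
T6·…·T1 = [0 1 -31/5; -1 0 63/5; 0 0 1]
det M = 1; M⁻¹ = [0 -1 63/5; 1 0 31/5; 0 0 1]
M⁻¹ · (-36/5, 83/5)ᵀ = (-4, -1)ᵀ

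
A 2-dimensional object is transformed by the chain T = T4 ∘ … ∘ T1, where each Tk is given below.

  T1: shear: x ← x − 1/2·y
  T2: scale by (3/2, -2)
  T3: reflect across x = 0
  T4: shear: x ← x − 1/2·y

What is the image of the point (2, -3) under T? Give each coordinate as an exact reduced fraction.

T1 shear: x ← x − 1/2·y: (2, -3) → (7/2, -3)
T2 scale by (3/2, -2): (7/2, -3) → (21/4, 6)
T3 reflect across x = 0: (21/4, 6) → (-21/4, 6)
T4 shear: x ← x − 1/2·y: (-21/4, 6) → (-33/4, 6)

T(p) = (-33/4, 6)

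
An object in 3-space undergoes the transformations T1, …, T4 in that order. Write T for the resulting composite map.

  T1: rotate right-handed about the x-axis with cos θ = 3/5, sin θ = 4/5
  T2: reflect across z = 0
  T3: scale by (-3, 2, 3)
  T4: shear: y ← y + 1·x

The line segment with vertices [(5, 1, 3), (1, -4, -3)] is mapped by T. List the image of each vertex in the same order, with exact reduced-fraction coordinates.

image vertices: (-15, -93/5, -39/5), (-3, -3, 15)

T1 rotate right-handed about the x-axis with cos θ = 3/5, sin θ = 4/5: (5, 1, 3) → (5, -9/5, 13/5); (1, -4, -3) → (1, 0, -5)
T2 reflect across z = 0: (5, -9/5, 13/5) → (5, -9/5, -13/5); (1, 0, -5) → (1, 0, 5)
T3 scale by (-3, 2, 3): (5, -9/5, -13/5) → (-15, -18/5, -39/5); (1, 0, 5) → (-3, 0, 15)
T4 shear: y ← y + 1·x: (-15, -18/5, -39/5) → (-15, -93/5, -39/5); (-3, 0, 15) → (-3, -3, 15)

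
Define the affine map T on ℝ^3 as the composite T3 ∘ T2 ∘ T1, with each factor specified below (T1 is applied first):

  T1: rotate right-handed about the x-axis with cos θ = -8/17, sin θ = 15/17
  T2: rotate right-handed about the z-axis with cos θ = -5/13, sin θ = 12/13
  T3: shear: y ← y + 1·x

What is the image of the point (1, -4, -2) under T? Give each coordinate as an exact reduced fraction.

T1 rotate right-handed about the x-axis with cos θ = -8/17, sin θ = 15/17: (1, -4, -2) → (1, 62/17, -44/17)
T2 rotate right-handed about the z-axis with cos θ = -5/13, sin θ = 12/13: (1, 62/17, -44/17) → (-829/221, -106/221, -44/17)
T3 shear: y ← y + 1·x: (-829/221, -106/221, -44/17) → (-829/221, -55/13, -44/17)

T(p) = (-829/221, -55/13, -44/17)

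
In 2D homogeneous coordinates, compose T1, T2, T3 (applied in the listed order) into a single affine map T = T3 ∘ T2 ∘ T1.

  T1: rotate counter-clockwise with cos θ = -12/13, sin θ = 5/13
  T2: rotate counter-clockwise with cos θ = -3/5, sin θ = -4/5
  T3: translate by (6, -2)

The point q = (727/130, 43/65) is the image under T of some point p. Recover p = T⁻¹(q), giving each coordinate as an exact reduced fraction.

p = (1, 5/2)

T1 = [-12/13 -5/13 0; 5/13 -12/13 0; 0 0 1]
T2·T1 = [56/65 -33/65 0; 33/65 56/65 0; 0 0 1]
T3·…·T1 = [56/65 -33/65 6; 33/65 56/65 -2; 0 0 1]
det M = 1; M⁻¹ = [56/65 33/65 -54/13; -33/65 56/65 62/13; 0 0 1]
M⁻¹ · (727/130, 43/65)ᵀ = (1, 5/2)ᵀ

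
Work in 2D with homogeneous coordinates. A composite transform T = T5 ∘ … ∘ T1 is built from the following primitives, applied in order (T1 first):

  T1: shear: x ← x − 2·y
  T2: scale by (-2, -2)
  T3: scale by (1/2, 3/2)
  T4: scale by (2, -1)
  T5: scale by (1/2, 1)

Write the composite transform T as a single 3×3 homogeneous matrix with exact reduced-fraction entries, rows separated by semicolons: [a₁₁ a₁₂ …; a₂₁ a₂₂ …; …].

T1 = [1 -2 0; 0 1 0; 0 0 1]
T2·T1 = [-2 4 0; 0 -2 0; 0 0 1]
T3·…·T1 = [-1 2 0; 0 -3 0; 0 0 1]
T4·…·T1 = [-2 4 0; 0 3 0; 0 0 1]
T5·…·T1 = [-1 2 0; 0 3 0; 0 0 1]

T = [-1 2 0; 0 3 0; 0 0 1]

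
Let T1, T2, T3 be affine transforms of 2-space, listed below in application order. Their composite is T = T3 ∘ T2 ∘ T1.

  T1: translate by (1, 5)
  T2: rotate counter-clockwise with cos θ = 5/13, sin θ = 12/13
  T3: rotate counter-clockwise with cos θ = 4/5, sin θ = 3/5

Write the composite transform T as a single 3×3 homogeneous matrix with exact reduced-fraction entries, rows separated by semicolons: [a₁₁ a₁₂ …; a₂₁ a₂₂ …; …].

T1 = [1 0 1; 0 1 5; 0 0 1]
T2·T1 = [5/13 -12/13 -55/13; 12/13 5/13 37/13; 0 0 1]
T3·…·T1 = [-16/65 -63/65 -331/65; 63/65 -16/65 -17/65; 0 0 1]

T = [-16/65 -63/65 -331/65; 63/65 -16/65 -17/65; 0 0 1]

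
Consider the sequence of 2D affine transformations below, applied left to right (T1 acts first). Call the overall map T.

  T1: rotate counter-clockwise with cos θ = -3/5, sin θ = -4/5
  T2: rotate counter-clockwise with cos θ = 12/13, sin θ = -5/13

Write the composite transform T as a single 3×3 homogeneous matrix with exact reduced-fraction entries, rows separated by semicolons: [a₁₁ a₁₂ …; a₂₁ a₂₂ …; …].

T = [-56/65 33/65 0; -33/65 -56/65 0; 0 0 1]

T1 = [-3/5 4/5 0; -4/5 -3/5 0; 0 0 1]
T2·T1 = [-56/65 33/65 0; -33/65 -56/65 0; 0 0 1]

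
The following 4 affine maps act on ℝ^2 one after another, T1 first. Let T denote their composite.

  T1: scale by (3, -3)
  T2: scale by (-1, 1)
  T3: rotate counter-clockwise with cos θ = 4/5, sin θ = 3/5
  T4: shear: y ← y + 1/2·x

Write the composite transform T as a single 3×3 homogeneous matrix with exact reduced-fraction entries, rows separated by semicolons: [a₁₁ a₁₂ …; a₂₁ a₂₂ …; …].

T1 = [3 0 0; 0 -3 0; 0 0 1]
T2·T1 = [-3 0 0; 0 -3 0; 0 0 1]
T3·…·T1 = [-12/5 9/5 0; -9/5 -12/5 0; 0 0 1]
T4·…·T1 = [-12/5 9/5 0; -3 -3/2 0; 0 0 1]

T = [-12/5 9/5 0; -3 -3/2 0; 0 0 1]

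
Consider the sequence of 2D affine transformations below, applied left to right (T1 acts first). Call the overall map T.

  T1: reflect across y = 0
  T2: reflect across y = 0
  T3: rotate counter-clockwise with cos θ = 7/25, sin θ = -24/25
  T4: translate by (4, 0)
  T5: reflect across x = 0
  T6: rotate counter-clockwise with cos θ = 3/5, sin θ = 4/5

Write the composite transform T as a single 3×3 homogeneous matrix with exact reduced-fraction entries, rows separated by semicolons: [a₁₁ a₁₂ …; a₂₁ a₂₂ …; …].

T = [3/5 -4/5 -12/5; -4/5 -3/5 -16/5; 0 0 1]

T1 = [1 0 0; 0 -1 0; 0 0 1]
T2·T1 = [1 0 0; 0 1 0; 0 0 1]
T3·…·T1 = [7/25 24/25 0; -24/25 7/25 0; 0 0 1]
T4·…·T1 = [7/25 24/25 4; -24/25 7/25 0; 0 0 1]
T5·…·T1 = [-7/25 -24/25 -4; -24/25 7/25 0; 0 0 1]
T6·…·T1 = [3/5 -4/5 -12/5; -4/5 -3/5 -16/5; 0 0 1]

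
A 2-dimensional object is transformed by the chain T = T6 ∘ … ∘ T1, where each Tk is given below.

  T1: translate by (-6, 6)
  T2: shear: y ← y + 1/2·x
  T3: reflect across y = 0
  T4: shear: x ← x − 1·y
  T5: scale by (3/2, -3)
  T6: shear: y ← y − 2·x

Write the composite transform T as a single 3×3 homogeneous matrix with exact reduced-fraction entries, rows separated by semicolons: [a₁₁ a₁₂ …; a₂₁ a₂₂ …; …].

T = [9/4 3/2 -9/2; -3 0 18; 0 0 1]

T1 = [1 0 -6; 0 1 6; 0 0 1]
T2·T1 = [1 0 -6; 1/2 1 3; 0 0 1]
T3·…·T1 = [1 0 -6; -1/2 -1 -3; 0 0 1]
T4·…·T1 = [3/2 1 -3; -1/2 -1 -3; 0 0 1]
T5·…·T1 = [9/4 3/2 -9/2; 3/2 3 9; 0 0 1]
T6·…·T1 = [9/4 3/2 -9/2; -3 0 18; 0 0 1]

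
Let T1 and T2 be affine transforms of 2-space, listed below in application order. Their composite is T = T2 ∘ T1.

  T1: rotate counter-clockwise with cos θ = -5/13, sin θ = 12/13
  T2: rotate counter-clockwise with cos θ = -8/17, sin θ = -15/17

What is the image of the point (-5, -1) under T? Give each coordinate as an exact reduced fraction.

T1 rotate counter-clockwise with cos θ = -5/13, sin θ = 12/13: (-5, -1) → (37/13, -55/13)
T2 rotate counter-clockwise with cos θ = -8/17, sin θ = -15/17: (37/13, -55/13) → (-1121/221, -115/221)

T(p) = (-1121/221, -115/221)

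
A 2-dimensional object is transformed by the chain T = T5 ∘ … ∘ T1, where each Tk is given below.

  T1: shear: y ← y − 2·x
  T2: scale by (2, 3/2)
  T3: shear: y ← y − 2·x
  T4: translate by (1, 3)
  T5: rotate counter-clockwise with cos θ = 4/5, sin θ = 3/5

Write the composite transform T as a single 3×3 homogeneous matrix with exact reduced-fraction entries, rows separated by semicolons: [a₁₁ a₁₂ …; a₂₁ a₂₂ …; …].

T1 = [1 0 0; -2 1 0; 0 0 1]
T2·T1 = [2 0 0; -3 3/2 0; 0 0 1]
T3·…·T1 = [2 0 0; -7 3/2 0; 0 0 1]
T4·…·T1 = [2 0 1; -7 3/2 3; 0 0 1]
T5·…·T1 = [29/5 -9/10 -1; -22/5 6/5 3; 0 0 1]

T = [29/5 -9/10 -1; -22/5 6/5 3; 0 0 1]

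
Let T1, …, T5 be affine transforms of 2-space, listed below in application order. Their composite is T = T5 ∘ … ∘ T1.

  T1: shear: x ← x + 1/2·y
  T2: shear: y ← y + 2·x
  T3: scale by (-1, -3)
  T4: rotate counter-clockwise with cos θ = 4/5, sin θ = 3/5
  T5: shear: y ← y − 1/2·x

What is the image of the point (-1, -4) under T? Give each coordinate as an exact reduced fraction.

T(p) = (-78/5, 168/5)

T1 shear: x ← x + 1/2·y: (-1, -4) → (-3, -4)
T2 shear: y ← y + 2·x: (-3, -4) → (-3, -10)
T3 scale by (-1, -3): (-3, -10) → (3, 30)
T4 rotate counter-clockwise with cos θ = 4/5, sin θ = 3/5: (3, 30) → (-78/5, 129/5)
T5 shear: y ← y − 1/2·x: (-78/5, 129/5) → (-78/5, 168/5)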